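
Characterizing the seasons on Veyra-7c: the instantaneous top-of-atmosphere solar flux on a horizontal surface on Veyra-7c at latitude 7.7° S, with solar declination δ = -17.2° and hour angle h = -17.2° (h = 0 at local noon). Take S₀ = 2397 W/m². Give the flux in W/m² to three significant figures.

2.26e+03 W/m²

cos θ_z = sin φ sin δ + cos φ cos δ cos h = 0.039621 + 0.904328 = 0.943949.
Flux = S₀ · cos θ_z = 2397 × 0.943949 = 2263 W/m².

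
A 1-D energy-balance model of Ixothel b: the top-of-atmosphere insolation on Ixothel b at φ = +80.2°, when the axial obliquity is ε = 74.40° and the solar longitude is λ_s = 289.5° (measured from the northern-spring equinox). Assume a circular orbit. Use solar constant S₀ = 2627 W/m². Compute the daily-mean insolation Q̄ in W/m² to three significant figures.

Q̄ ≈ 0.00 W/m²

Solar declination: sin δ = sin ε · sin λ_s = sin 74.40° × sin 289.5° = -0.90792, so δ = -65.219°.
cos H₀ = −tan(+80.2°) tan(-65.219°) = 12.5403 ≥ 1 ⇒ polar night, H₀ = 0 and Q̄ = 0.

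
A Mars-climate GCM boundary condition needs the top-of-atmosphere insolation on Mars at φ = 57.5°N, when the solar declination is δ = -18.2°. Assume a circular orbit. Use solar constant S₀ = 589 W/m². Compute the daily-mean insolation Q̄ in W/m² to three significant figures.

Q̄ ≈ 31.2 W/m²

cos H₀ = −tan(+57.5°) tan(-18.200°) = 0.5161, H₀ = 1.0285 rad.
Bracket: H₀ sin φ sin δ + cos φ cos δ sin H₀ = 1.0285×0.84339×-0.31233 + 0.53730×0.94997×0.85654 = -0.270923 + 0.437194 = 0.166271.
Q̄ = (S₀/π) × [bracket] = (589/π) × 0.166271 = 31.17 W/m².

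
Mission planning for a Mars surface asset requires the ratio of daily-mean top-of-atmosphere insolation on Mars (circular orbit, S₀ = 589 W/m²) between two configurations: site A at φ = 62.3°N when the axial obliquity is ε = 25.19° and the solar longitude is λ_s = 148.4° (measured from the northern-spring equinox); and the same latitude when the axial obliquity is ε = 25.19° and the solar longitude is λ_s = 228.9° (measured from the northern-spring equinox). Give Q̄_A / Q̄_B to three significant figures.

— Configuration A (φ=+62.3°):
Solar declination: sin δ = sin ε · sin λ_s = sin 25.19° × sin 148.4° = 0.22302, so δ = +12.886°.
cos H₀ = −tan(+62.3°) tan(+12.886°) = -0.4358, H₀ = 2.0217 rad.
Bracket: H₀ sin φ sin δ + cos φ cos δ sin H₀ = 2.0217×0.88539×0.22302 + 0.46484×0.97481×0.90006 = 0.399204 + 0.407845 = 0.807049.
Q̄ = (S₀/π) × [bracket] = (589/π) × 0.807049 = 151.31 W/m².
— Configuration B (φ=+62.3°):
Solar declination: sin δ = sin ε · sin λ_s = sin 25.19° × sin 228.9° = -0.32073, so δ = -18.707°.
cos H₀ = −tan(+62.3°) tan(-18.707°) = 0.6450, H₀ = 0.8698 rad.
Bracket: H₀ sin φ sin δ + cos φ cos δ sin H₀ = 0.8698×0.88539×-0.32073 + 0.46484×0.94717×0.76420 = -0.246998 + 0.336464 = 0.089466.
Q̄ = (S₀/π) × [bracket] = (589/π) × 0.089466 = 16.773 W/m².
Ratio Q̄_A / Q̄_B = 151.31 / 16.773 = 9.021.

Q̄_A / Q̄_B ≈ 9.02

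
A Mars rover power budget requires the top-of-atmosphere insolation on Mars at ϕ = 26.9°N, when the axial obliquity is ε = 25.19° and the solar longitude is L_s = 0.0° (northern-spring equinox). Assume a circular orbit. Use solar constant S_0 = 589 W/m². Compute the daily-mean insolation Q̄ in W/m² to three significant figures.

Q̄ ≈ 167 W/m²

Solar declination: sin δ = sin ε · sin L_s = sin 25.19° × sin 0.0° = 0.00000, so δ = +0.000°.
cos h₀ = −tan(+26.9°) tan(+0.000°) = -0.0000, h₀ = 1.5708 rad.
Bracket: h₀ sin ϕ sin δ + cos ϕ cos δ sin h₀ = 1.5708×0.45243×0.00000 + 0.89180×1.00000×1.00000 = 0.000000 + 0.891800 = 0.891800.
Q̄ = (S_0/π) × [bracket] = (589/π) × 0.891800 = 167.2 W/m².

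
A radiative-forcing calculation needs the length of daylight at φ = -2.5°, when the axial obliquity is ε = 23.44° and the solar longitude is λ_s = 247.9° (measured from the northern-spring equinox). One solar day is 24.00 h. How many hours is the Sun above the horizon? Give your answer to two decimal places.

12.13 h

Solar declination: sin δ = sin ε · sin λ_s = sin 23.44° × sin 247.9° = -0.36856, so δ = -21.627°.
cos H₀ = −tan φ · tan δ = −tan(-2.5°) × tan(-21.627°) = -0.0173, so H₀ = 1.5881 rad = 90.99°.
Daylight = 2H₀/(2π) × 24.00 h = (1.5881/π) × 24.00 = 12.13 h.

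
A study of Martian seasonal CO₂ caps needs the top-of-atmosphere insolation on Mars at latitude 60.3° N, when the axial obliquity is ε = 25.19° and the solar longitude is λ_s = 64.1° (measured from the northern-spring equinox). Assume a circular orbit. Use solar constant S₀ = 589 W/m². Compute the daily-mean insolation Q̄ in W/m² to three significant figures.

Q̄ ≈ 208 W/m²

Solar declination: sin δ = sin ε · sin λ_s = sin 25.19° × sin 64.1° = 0.38287, so δ = +22.512°.
cos H₀ = −tan(+60.3°) tan(+22.512°) = -0.7266, H₀ = 2.3842 rad.
Bracket: H₀ sin φ sin δ + cos φ cos δ sin H₀ = 2.3842×0.86863×0.38287 + 0.49546×0.92380×0.68705 = 0.792919 + 0.314467 = 1.107386.
Q̄ = (S₀/π) × [bracket] = (589/π) × 1.107386 = 207.6 W/m².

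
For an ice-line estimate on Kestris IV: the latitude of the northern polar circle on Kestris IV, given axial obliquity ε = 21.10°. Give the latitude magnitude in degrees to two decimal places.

The polar circle is the lowest latitude that experiences at least one full rotation of continuous daylight at the northern-summer solstice; it lies at |ϕ| = 90° − ε = 90° − 21.10° = 68.90°.

68.90°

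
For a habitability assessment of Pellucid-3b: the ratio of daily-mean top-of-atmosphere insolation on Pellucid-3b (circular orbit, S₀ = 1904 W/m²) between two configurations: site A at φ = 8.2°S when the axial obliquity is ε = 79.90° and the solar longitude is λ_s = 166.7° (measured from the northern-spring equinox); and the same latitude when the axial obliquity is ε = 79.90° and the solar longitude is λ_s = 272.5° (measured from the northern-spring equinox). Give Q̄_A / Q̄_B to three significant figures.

— Configuration A (φ=-8.2°):
Solar declination: sin δ = sin ε · sin λ_s = sin 79.90° × sin 166.7° = 0.22648, so δ = +13.090°.
cos H₀ = −tan(-8.2°) tan(+13.090°) = 0.0335, H₀ = 1.5373 rad.
Bracket: H₀ sin φ sin δ + cos φ cos δ sin H₀ = 1.5373×-0.14263×0.22648 + 0.98978×0.97401×0.99944 = -0.049659 + 0.963516 = 0.913857.
Q̄ = (S₀/π) × [bracket] = (1904/π) × 0.913857 = 553.85 W/m².
— Configuration B (φ=-8.2°):
Solar declination: sin δ = sin ε · sin λ_s = sin 79.90° × sin 272.5° = -0.98357, so δ = -79.598°.
cos H₀ = −tan(-8.2°) tan(-79.598°) = -0.7850, H₀ = 2.4735 rad.
Bracket: H₀ sin φ sin δ + cos φ cos δ sin H₀ = 2.4735×-0.14263×-0.98357 + 0.98978×0.18055×0.61947 = 0.346999 + 0.110702 = 0.457701.
Q̄ = (S₀/π) × [bracket] = (1904/π) × 0.457701 = 277.40 W/m².
Ratio Q̄_A / Q̄_B = 553.85 / 277.40 = 1.997.

Q̄_A / Q̄_B ≈ 2.00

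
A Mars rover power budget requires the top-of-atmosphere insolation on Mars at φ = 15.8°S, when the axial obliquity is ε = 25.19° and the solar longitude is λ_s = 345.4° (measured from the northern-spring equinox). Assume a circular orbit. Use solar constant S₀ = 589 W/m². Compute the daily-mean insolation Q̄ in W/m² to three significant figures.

Solar declination: sin δ = sin ε · sin λ_s = sin 25.19° × sin 345.4° = -0.10729, so δ = -6.159°.
cos H₀ = −tan(-15.8°) tan(-6.159°) = -0.0305, H₀ = 1.6013 rad.
Bracket: H₀ sin φ sin δ + cos φ cos δ sin H₀ = 1.6013×-0.27228×-0.10729 + 0.96222×0.99423×0.99953 = 0.046779 + 0.956218 = 1.002997.
Q̄ = (S₀/π) × [bracket] = (589/π) × 1.002997 = 188.0 W/m².

Q̄ ≈ 188 W/m²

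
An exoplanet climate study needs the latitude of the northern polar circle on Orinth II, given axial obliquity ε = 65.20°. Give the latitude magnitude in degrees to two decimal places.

24.80°

The polar circle is the lowest latitude that experiences at least one full rotation of continuous daylight at the northern-summer solstice; it lies at |ϕ| = 90° − ε = 90° − 65.20° = 24.80°.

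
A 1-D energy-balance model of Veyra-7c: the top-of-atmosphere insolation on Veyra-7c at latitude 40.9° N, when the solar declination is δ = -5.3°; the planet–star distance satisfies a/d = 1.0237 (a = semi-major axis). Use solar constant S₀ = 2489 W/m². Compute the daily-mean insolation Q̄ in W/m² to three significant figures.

Q̄ ≈ 548 W/m²

cos H₀ = −tan(+40.9°) tan(-5.300°) = 0.0804, H₀ = 1.4904 rad.
Bracket: H₀ sin φ sin δ + cos φ cos δ sin H₀ = 1.4904×0.65474×-0.09237 + 0.75585×0.99572×0.99677 = -0.090137 + 0.750184 = 0.660047.
Inverse-square distance factor (a/d)² = 1.0237² = 1.047962.
Q̄ = (S₀/π) × 1.047962 × [bracket] = (2489/π) × 1.047962 × 0.660047 = 548.0 W/m².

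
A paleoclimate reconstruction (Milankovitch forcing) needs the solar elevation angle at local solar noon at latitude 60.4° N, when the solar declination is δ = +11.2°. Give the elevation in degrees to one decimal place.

At local noon the hour angle is zero, so the zenith angle equals |φ − δ| = |+60.4° − (+11.200°)| = 49.200°.
Elevation = 90° − 49.200° = 40.8°.

40.8°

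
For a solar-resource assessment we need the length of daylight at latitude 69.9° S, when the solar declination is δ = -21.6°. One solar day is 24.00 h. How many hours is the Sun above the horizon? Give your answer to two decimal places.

Sunrise equation: cos H₀ = −tan φ · tan δ = -1.0819 ≤ −1, so the Sun never sets (polar day) and H₀ = π.
Daylight = 2H₀/(2π) × 24.00 h = (3.1416/π) × 24.00 = 24.00 h.

24.00 h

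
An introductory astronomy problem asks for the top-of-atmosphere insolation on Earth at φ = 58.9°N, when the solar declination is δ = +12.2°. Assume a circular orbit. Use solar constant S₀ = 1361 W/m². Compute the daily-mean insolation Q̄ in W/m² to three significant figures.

cos H₀ = −tan(+58.9°) tan(+12.200°) = -0.3584, H₀ = 1.9374 rad.
Bracket: H₀ sin φ sin δ + cos φ cos δ sin H₀ = 1.9374×0.85627×0.21132 + 0.51653×0.97742×0.93356 = 0.350567 + 0.471323 = 0.821890.
Q̄ = (S₀/π) × [bracket] = (1361/π) × 0.821890 = 356.1 W/m².

Q̄ ≈ 356 W/m²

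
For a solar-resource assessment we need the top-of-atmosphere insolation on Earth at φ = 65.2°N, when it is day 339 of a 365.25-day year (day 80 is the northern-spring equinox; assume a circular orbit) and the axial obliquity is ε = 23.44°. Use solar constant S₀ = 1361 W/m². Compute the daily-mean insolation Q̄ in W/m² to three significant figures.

Solar longitude: λ_s = 360° × (339 − 80)/365.25 = 255.277°.
sin δ = sin 23.44° × sin 255.277° = -0.38473, so δ = -22.627°.
cos H₀ = −tan(+65.2°) tan(-22.627°) = 0.9021, H₀ = 0.4463 rad.
Bracket: H₀ sin φ sin δ + cos φ cos δ sin H₀ = 0.4463×0.90778×-0.38473 + 0.41945×0.92303×0.43161 = -0.155870 + 0.167104 = 0.011234.
Q̄ = (S₀/π) × [bracket] = (1361/π) × 0.011234 = 4.867 W/m².

Q̄ ≈ 4.87 W/m²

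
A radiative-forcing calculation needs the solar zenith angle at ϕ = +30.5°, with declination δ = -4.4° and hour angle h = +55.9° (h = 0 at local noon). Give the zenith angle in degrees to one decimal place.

θ_z = 63.7°

cos θ_z = sin ϕ sin δ + cos ϕ cos δ cos h = -0.038938 + 0.481639 = 0.442701.
θ_z = arccos(0.442701) = 63.7°.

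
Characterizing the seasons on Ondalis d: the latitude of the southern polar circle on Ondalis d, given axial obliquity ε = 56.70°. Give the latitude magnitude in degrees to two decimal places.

33.30°

The polar circle is the lowest latitude that experiences at least one full rotation of continuous darkness at the northern-summer solstice; it lies at |φ| = 90° − ε = 90° − 56.70° = 33.30°.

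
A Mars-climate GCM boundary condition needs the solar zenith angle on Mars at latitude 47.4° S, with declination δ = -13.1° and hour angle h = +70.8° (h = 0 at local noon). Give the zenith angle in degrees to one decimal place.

cos θ_z = sin φ sin δ + cos φ cos δ cos h = 0.166837 + 0.216809 = 0.383646.
θ_z = arccos(0.383646) = 67.4°.

θ_z = 67.4°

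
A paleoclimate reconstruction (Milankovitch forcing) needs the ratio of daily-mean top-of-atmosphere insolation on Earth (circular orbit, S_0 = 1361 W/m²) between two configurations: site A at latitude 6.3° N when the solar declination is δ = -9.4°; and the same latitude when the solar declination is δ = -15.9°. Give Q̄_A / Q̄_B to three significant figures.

Q̄_A / Q̄_B ≈ 1.05

— Configuration A (ϕ=+6.3°):
cos h₀ = −tan(+6.3°) tan(-9.400°) = 0.0183, h₀ = 1.5525 rad.
Bracket: h₀ sin ϕ sin δ + cos ϕ cos δ sin h₀ = 1.5525×0.10973×-0.16333 + 0.99396×0.98657×0.99983 = -0.027824 + 0.980444 = 0.952620.
Q̄ = (S_0/π) × [bracket] = (1361/π) × 0.952620 = 412.69 W/m².
— Configuration B (ϕ=+6.3°):
cos h₀ = −tan(+6.3°) tan(-15.900°) = 0.0314, h₀ = 1.5393 rad.
Bracket: h₀ sin ϕ sin δ + cos ϕ cos δ sin h₀ = 1.5393×0.10973×-0.27396 + 0.99396×0.96174×0.99951 = -0.046274 + 0.955463 = 0.909189.
Q̄ = (S_0/π) × [bracket] = (1361/π) × 0.909189 = 393.88 W/m².
Ratio Q̄_A / Q̄_B = 412.69 / 393.88 = 1.048.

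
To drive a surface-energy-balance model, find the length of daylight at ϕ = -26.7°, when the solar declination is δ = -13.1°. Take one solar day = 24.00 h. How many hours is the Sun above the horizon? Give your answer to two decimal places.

cos h₀ = −tan ϕ · tan δ = −tan(-26.7°) × tan(-13.100°) = -0.1170, so h₀ = 1.6881 rad = 96.72°.
Daylight = 2h₀/(2π) × 24.00 h = (1.6881/π) × 24.00 = 12.90 h.

12.90 h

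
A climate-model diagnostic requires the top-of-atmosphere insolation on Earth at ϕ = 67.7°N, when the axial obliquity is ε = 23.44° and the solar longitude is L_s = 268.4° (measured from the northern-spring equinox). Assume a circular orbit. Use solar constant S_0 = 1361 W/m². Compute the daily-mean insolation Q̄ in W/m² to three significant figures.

Q̄ ≈ 0.00 W/m²

Solar declination: sin δ = sin ε · sin L_s = sin 23.44° × sin 268.4° = -0.39763, so δ = -23.430°.
cos h₀ = −tan(+67.7°) tan(-23.430°) = 1.0567 ≥ 1 ⇒ polar night, h₀ = 0 and Q̄ = 0.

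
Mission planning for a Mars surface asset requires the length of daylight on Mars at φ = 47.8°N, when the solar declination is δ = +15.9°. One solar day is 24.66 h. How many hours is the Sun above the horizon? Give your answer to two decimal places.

14.84 h

cos H₀ = −tan φ · tan δ = −tan(+47.8°) × tan(+15.900°) = -0.3142, so H₀ = 1.8904 rad = 108.31°.
Daylight = 2H₀/(2π) × 24.66 h = (1.8904/π) × 24.66 = 14.84 h.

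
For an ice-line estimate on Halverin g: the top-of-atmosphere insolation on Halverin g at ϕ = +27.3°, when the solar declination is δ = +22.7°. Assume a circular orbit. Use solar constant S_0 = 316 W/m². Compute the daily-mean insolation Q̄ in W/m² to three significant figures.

Q̄ ≈ 112 W/m²

cos h₀ = −tan(+27.3°) tan(+22.700°) = -0.2159, h₀ = 1.7884 rad.
Bracket: h₀ sin ϕ sin δ + cos ϕ cos δ sin h₀ = 1.7884×0.45865×0.38591 + 0.88862×0.92254×0.97641 = 0.316543 + 0.800449 = 1.116992.
Q̄ = (S_0/π) × [bracket] = (316/π) × 1.116992 = 112.4 W/m².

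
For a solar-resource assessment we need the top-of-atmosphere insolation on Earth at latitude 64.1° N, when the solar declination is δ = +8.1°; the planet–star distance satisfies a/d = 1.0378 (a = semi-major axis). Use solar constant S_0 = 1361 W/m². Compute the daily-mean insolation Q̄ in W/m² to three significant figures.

cos h₀ = −tan(+64.1°) tan(+8.100°) = -0.2931, h₀ = 1.8683 rad.
Bracket: h₀ sin ϕ sin δ + cos ϕ cos δ sin h₀ = 1.8683×0.89956×0.14090 + 0.43680×0.99002×0.95608 = 0.236803 + 0.413448 = 0.650251.
Inverse-square distance factor (a/d)² = 1.0378² = 1.077029.
Q̄ = (S_0/π) × 1.077029 × [bracket] = (1361/π) × 1.077029 × 0.650251 = 303.4 W/m².

Q̄ ≈ 303 W/m²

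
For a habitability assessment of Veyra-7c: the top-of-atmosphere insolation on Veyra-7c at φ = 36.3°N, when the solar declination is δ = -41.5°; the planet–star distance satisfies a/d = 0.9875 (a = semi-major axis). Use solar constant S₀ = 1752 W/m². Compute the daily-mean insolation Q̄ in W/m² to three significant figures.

cos H₀ = −tan(+36.3°) tan(-41.500°) = 0.6499, H₀ = 0.8633 rad.
Bracket: H₀ sin φ sin δ + cos φ cos δ sin H₀ = 0.8633×0.59201×-0.66262 + 0.80593×0.74896×0.76002 = -0.338653 + 0.458755 = 0.120102.
Inverse-square distance factor (a/d)² = 0.9875² = 0.975156.
Q̄ = (S₀/π) × 0.975156 × [bracket] = (1752/π) × 0.975156 × 0.120102 = 65.31 W/m².

Q̄ ≈ 65.3 W/m²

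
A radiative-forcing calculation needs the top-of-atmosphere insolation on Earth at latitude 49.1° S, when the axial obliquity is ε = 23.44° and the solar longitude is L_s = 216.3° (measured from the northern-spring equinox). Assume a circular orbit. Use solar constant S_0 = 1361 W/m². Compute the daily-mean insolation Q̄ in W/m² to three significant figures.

Solar declination: sin δ = sin ε · sin L_s = sin 23.44° × sin 216.3° = -0.23550, so δ = -13.621°.
cos h₀ = −tan(-49.1°) tan(-13.621°) = -0.2797, h₀ = 1.8543 rad.
Bracket: h₀ sin ϕ sin δ + cos ϕ cos δ sin h₀ = 1.8543×-0.75585×-0.23550 + 0.65474×0.97188×0.96008 = 0.330070 + 0.610926 = 0.940996.
Q̄ = (S_0/π) × [bracket] = (1361/π) × 0.940996 = 407.7 W/m².

Q̄ ≈ 408 W/m²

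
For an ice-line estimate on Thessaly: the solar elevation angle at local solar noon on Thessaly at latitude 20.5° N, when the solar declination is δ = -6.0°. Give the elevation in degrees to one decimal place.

63.5°

At local noon the hour angle is zero, so the zenith angle equals |ϕ − δ| = |+20.5° − (-6.000°)| = 26.500°.
Elevation = 90° − 26.500° = 63.5°.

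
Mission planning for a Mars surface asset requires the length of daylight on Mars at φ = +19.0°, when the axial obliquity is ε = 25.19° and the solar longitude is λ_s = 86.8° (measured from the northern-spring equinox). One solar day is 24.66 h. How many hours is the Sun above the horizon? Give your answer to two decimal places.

13.60 h

Solar declination: sin δ = sin ε · sin λ_s = sin 25.19° × sin 86.8° = 0.42496, so δ = +25.148°.
cos H₀ = −tan φ · tan δ = −tan(+19.0°) × tan(+25.148°) = -0.1616, so H₀ = 1.7332 rad = 99.30°.
Daylight = 2H₀/(2π) × 24.66 h = (1.7332/π) × 24.66 = 13.60 h.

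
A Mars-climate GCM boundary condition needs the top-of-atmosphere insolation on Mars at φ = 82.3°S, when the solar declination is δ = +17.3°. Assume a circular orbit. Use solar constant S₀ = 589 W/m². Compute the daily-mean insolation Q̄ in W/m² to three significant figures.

Q̄ ≈ 0.00 W/m²

cos H₀ = −tan(-82.3°) tan(+17.300°) = 2.3036 ≥ 1 ⇒ polar night, H₀ = 0 and Q̄ = 0.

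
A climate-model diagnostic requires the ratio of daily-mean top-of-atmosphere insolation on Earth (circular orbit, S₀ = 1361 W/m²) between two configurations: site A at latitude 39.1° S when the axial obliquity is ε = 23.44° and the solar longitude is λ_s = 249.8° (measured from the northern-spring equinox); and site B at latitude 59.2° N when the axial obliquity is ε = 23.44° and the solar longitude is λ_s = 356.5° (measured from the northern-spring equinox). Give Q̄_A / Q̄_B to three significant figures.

— Configuration A (φ=-39.1°):
Solar declination: sin δ = sin ε · sin λ_s = sin 23.44° × sin 249.8° = -0.37332, so δ = -21.921°.
cos H₀ = −tan(-39.1°) tan(-21.921°) = -0.3270, H₀ = 1.9040 rad.
Bracket: H₀ sin φ sin δ + cos φ cos δ sin H₀ = 1.9040×-0.63068×-0.37332 + 0.77605×0.92770×0.94501 = 0.448288 + 0.680352 = 1.128640.
Q̄ = (S₀/π) × [bracket] = (1361/π) × 1.128640 = 488.95 W/m².
— Configuration B (φ=+59.2°):
Solar declination: sin δ = sin ε · sin λ_s = sin 23.44° × sin 356.5° = -0.02428, so δ = -1.392°.
cos H₀ = −tan(+59.2°) tan(-1.392°) = 0.0407, H₀ = 1.5300 rad.
Bracket: H₀ sin φ sin δ + cos φ cos δ sin H₀ = 1.5300×0.85896×-0.02428 + 0.51204×0.99971×0.99917 = -0.031909 + 0.511467 = 0.479558.
Q̄ = (S₀/π) × [bracket] = (1361/π) × 0.479558 = 207.75 W/m².
Ratio Q̄_A / Q̄_B = 488.95 / 207.75 = 2.354.

Q̄_A / Q̄_B ≈ 2.35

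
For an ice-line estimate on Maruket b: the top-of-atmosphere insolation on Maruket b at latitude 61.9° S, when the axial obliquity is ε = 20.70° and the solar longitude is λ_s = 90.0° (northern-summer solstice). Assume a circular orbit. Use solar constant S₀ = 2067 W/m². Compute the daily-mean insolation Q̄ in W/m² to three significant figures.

Q̄ ≈ 43.9 W/m²

Solar declination: sin δ = sin ε · sin λ_s = sin 20.70° × sin 90.0° = 0.35347, so δ = +20.700°.
cos H₀ = −tan(-61.9°) tan(+20.700°) = 0.7077, H₀ = 0.7846 rad.
Bracket: H₀ sin φ sin δ + cos φ cos δ sin H₀ = 0.7846×-0.88213×0.35347 + 0.47101×0.93544×0.70653 = -0.244643 + 0.311298 = 0.066655.
Q̄ = (S₀/π) × [bracket] = (2067/π) × 0.066655 = 43.86 W/m².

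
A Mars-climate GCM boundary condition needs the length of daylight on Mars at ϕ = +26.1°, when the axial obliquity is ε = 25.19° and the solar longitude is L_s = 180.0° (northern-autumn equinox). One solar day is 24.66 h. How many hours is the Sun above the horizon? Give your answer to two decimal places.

Solar declination: sin δ = sin ε · sin L_s = sin 25.19° × sin 180.0° = 0.00000, so δ = +0.000°.
cos h₀ = −tan ϕ · tan δ = −tan(+26.1°) × tan(+0.000°) = -0.0000, so h₀ = 1.5708 rad = 90.00°.
Daylight = 2h₀/(2π) × 24.66 h = (1.5708/π) × 24.66 = 12.33 h.

12.33 h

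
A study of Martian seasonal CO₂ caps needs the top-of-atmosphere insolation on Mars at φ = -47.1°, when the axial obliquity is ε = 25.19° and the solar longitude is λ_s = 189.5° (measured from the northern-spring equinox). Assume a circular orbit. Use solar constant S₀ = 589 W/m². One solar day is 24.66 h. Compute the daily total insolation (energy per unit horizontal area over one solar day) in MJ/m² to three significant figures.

12.7 MJ/m²

Solar declination: sin δ = sin ε · sin λ_s = sin 25.19° × sin 189.5° = -0.07025, so δ = -4.028°.
cos H₀ = −tan(-47.1°) tan(-4.028°) = -0.0758, H₀ = 1.6467 rad.
Bracket: H₀ sin φ sin δ + cos φ cos δ sin H₀ = 1.6467×-0.73254×-0.07025 + 0.68072×0.99753×0.99712 = 0.084741 + 0.677083 = 0.761824.
Q̄ = (S₀/π) × [bracket] = (589/π) × 0.761824 = 142.83 W/m².
Daily total = Q̄ × 24.66 h × 3600 s/h = 142.83 × 24.66 × 3600 / 10⁶ = 12.68 MJ/m².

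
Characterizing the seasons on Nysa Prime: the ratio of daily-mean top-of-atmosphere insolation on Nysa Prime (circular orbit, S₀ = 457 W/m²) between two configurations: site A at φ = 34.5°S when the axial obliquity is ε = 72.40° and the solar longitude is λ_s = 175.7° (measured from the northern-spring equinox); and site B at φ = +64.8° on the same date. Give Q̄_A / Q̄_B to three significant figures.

— Configuration A (φ=-34.5°):
Solar declination: sin δ = sin ε · sin λ_s = sin 72.40° × sin 175.7° = 0.07147, so δ = +4.098°.
cos H₀ = −tan(-34.5°) tan(+4.098°) = 0.0492, H₀ = 1.5215 rad.
Bracket: H₀ sin φ sin δ + cos φ cos δ sin H₀ = 1.5215×-0.56641×0.07147 + 0.82413×0.99744×0.99879 = -0.061592 + 0.821026 = 0.759434.
Q̄ = (S₀/π) × [bracket] = (457/π) × 0.759434 = 110.47 W/m².
— Configuration B (φ=+64.8°):
cos H₀ = −tan(+64.8°) tan(+4.098°) = -0.1523, H₀ = 1.7237 rad.
Bracket: H₀ sin φ sin δ + cos φ cos δ sin H₀ = 1.7237×0.90483×0.07147 + 0.42578×0.99744×0.98834 = 0.111469 + 0.419738 = 0.531207.
Q̄ = (S₀/π) × [bracket] = (457/π) × 0.531207 = 77.273 W/m².
Ratio Q̄_A / Q̄_B = 110.47 / 77.273 = 1.430.

Q̄_A / Q̄_B ≈ 1.43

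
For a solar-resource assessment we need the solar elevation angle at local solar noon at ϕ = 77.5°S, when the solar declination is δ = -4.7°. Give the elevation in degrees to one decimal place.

17.2°

At local noon the hour angle is zero, so the zenith angle equals |ϕ − δ| = |-77.5° − (-4.700°)| = 72.800°.
Elevation = 90° − 72.800° = 17.2°.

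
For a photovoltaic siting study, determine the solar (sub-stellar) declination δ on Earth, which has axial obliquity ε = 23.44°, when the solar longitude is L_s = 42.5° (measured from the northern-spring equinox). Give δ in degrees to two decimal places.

δ = +15.59°

sin δ = sin ε · sin L_s = sin 23.44° × sin 42.5° = 0.268742.
δ = arcsin(0.268742) = +15.59°.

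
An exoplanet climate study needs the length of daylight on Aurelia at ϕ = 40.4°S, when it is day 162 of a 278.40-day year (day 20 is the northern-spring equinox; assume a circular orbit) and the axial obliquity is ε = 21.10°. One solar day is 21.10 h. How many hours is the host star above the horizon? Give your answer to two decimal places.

Solar longitude: L_s = 360° × (162 − 20)/278.40 = 183.621°.
sin δ = sin 21.10° × sin 183.621° = -0.02273, so δ = -1.303°.
cos h₀ = −tan ϕ · tan δ = −tan(-40.4°) × tan(-1.303°) = -0.0194, so h₀ = 1.5902 rad = 91.11°.
Daylight = 2h₀/(2π) × 21.10 h = (1.5902/π) × 21.10 = 10.68 h.

10.68 h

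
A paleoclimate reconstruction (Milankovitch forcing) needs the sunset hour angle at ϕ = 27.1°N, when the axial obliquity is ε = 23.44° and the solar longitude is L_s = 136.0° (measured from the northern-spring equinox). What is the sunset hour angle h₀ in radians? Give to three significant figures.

h₀ = 1.72 rad

Solar declination: sin δ = sin ε · sin L_s = sin 23.44° × sin 136.0° = 0.27633, so δ = +16.041°.
cos h₀ = −tan ϕ · tan δ = −tan(+27.1°) × tan(+16.041°) = -0.1471, so h₀ = 1.7185 rad = 98.46°.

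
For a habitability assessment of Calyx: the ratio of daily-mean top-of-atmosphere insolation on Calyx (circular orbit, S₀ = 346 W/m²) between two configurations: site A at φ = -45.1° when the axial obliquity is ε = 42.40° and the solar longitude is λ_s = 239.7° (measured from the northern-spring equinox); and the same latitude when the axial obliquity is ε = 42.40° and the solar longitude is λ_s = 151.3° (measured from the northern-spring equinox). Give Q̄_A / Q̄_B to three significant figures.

— Configuration A (φ=-45.1°):
Solar declination: sin δ = sin ε · sin λ_s = sin 42.40° × sin 239.7° = -0.58219, so δ = -35.605°.
cos H₀ = −tan(-45.1°) tan(-35.605°) = -0.7186, H₀ = 2.3725 rad.
Bracket: H₀ sin φ sin δ + cos φ cos δ sin H₀ = 2.3725×-0.70834×-0.58219 + 0.70587×0.81305×0.69547 = 0.978392 + 0.399136 = 1.377528.
Q̄ = (S₀/π) × [bracket] = (346/π) × 1.377528 = 151.71 W/m².
— Configuration B (φ=-45.1°):
Solar declination: sin δ = sin ε · sin λ_s = sin 42.40° × sin 151.3° = 0.32382, so δ = +18.894°.
cos H₀ = −tan(-45.1°) tan(+18.894°) = 0.3435, H₀ = 1.2202 rad.
Bracket: H₀ sin φ sin δ + cos φ cos δ sin H₀ = 1.2202×-0.70834×0.32382 + 0.70587×0.94612×0.93917 = -0.279883 + 0.627213 = 0.347330.
Q̄ = (S₀/π) × [bracket] = (346/π) × 0.347330 = 38.253 W/m².
Ratio Q̄_A / Q̄_B = 151.71 / 38.253 = 3.966.

Q̄_A / Q̄_B ≈ 3.97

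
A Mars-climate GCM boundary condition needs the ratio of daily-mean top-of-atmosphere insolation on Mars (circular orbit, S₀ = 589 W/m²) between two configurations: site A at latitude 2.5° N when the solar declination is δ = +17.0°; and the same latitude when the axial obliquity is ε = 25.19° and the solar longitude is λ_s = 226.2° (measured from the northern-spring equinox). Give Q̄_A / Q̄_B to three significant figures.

— Configuration A (φ=+2.5°):
cos H₀ = −tan(+2.5°) tan(+17.000°) = -0.0133, H₀ = 1.5841 rad.
Bracket: H₀ sin φ sin δ + cos φ cos δ sin H₀ = 1.5841×0.04362×0.29237 + 0.99905×0.95630×0.99991 = 0.020202 + 0.955306 = 0.975508.
Q̄ = (S₀/π) × [bracket] = (589/π) × 0.975508 = 182.89 W/m².
— Configuration B (φ=+2.5°):
Solar declination: sin δ = sin ε · sin λ_s = sin 25.19° × sin 226.2° = -0.30720, so δ = -17.890°.
cos H₀ = −tan(+2.5°) tan(-17.890°) = 0.0141, H₀ = 1.5567 rad.
Bracket: H₀ sin φ sin δ + cos φ cos δ sin H₀ = 1.5567×0.04362×-0.30720 + 0.99905×0.95165×0.99990 = -0.020860 + 0.950651 = 0.929791.
Q̄ = (S₀/π) × [bracket] = (589/π) × 0.929791 = 174.32 W/m².
Ratio Q̄_A / Q̄_B = 182.89 / 174.32 = 1.049.

Q̄_A / Q̄_B ≈ 1.05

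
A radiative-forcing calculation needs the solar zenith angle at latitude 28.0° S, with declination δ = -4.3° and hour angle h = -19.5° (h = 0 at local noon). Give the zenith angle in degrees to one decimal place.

cos θ_z = sin φ sin δ + cos φ cos δ cos h = 0.035200 + 0.829960 = 0.865160.
θ_z = arccos(0.865160) = 30.1°.

θ_z = 30.1°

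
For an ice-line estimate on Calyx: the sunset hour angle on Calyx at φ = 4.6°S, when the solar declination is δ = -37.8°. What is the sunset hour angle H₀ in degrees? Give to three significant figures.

cos H₀ = −tan φ · tan δ = −tan(-4.6°) × tan(-37.800°) = -0.0624, so H₀ = 1.6332 rad = 93.58°.

H₀ = 93.6°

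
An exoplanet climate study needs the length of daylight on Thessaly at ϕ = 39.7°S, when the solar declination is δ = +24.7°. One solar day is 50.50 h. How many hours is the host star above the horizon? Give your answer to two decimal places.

18.95 h

cos h₀ = −tan ϕ · tan δ = −tan(-39.7°) × tan(+24.700°) = 0.3819, so h₀ = 1.1790 rad = 67.55°.
Daylight = 2h₀/(2π) × 50.50 h = (1.1790/π) × 50.50 = 18.95 h.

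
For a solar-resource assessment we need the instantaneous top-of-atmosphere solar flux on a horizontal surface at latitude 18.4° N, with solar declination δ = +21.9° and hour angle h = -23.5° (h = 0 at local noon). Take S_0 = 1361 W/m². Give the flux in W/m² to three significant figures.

cos θ_z = sin ϕ sin δ + cos ϕ cos δ cos h = 0.117733 + 0.807381 = 0.925114.
Flux = S_0 · cos θ_z = 1361 × 0.925114 = 1259 W/m².

1.26e+03 W/m²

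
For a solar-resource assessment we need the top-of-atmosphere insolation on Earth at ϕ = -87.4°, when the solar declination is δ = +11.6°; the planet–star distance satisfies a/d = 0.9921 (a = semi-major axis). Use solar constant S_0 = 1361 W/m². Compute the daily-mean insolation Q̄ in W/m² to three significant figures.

Q̄ ≈ 0.00 W/m²

cos h₀ = −tan(-87.4°) tan(+11.600°) = 4.5204 ≥ 1 ⇒ polar night, h₀ = 0 and Q̄ = 0.
Inverse-square distance factor (a/d)² = 0.9921² = 0.984262.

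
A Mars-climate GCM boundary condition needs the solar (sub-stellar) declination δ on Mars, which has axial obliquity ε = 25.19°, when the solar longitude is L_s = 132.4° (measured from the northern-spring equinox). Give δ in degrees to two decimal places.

sin δ = sin ε · sin L_s = sin 25.19° × sin 132.4° = 0.314302.
δ = arcsin(0.314302) = +18.32°.

δ = +18.32°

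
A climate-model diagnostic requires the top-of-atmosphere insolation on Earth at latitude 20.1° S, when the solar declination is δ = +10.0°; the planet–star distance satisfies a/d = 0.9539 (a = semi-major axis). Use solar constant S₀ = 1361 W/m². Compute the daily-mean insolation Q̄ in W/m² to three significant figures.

Q̄ ≈ 328 W/m²

cos H₀ = −tan(-20.1°) tan(+10.000°) = 0.0645, H₀ = 1.5062 rad.
Bracket: H₀ sin φ sin δ + cos φ cos δ sin H₀ = 1.5062×-0.34366×0.17365 + 0.93909×0.98481×0.99792 = -0.089885 + 0.922902 = 0.833017.
Inverse-square distance factor (a/d)² = 0.9539² = 0.909925.
Q̄ = (S₀/π) × 0.909925 × [bracket] = (1361/π) × 0.909925 × 0.833017 = 328.4 W/m².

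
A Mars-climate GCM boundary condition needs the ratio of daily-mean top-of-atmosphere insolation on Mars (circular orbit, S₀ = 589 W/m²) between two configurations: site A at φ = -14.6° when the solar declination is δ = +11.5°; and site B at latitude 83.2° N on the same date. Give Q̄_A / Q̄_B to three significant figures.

— Configuration A (φ=-14.6°):
cos H₀ = −tan(-14.6°) tan(+11.500°) = 0.0530, H₀ = 1.5178 rad.
Bracket: H₀ sin φ sin δ + cos φ cos δ sin H₀ = 1.5178×-0.25207×0.19937 + 0.96771×0.97992×0.99859 = -0.076277 + 0.946941 = 0.870664.
Q̄ = (S₀/π) × [bracket] = (589/π) × 0.870664 = 163.24 W/m².
— Configuration B (φ=+83.2°):
cos H₀ = −tan(+83.2°) tan(+11.500°) = -1.7062 ≤ −1 ⇒ polar day, H₀ = π.
Bracket: H₀ sin φ sin δ + cos φ cos δ sin H₀ = 3.1416×0.99297×0.19937 + 0.11840×0.97992×0.00000 = 0.621938 + 0.000000 = 0.621938.
Q̄ = (S₀/π) × [bracket] = (589/π) × 0.621938 = 116.60 W/m².
Ratio Q̄_A / Q̄_B = 163.24 / 116.60 = 1.400.

Q̄_A / Q̄_B ≈ 1.40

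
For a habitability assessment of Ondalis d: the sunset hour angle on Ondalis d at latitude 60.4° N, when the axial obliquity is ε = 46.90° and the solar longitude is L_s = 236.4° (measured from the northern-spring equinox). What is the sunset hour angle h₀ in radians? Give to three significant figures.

h₀ = 0.00 rad

Solar declination: sin δ = sin ε · sin L_s = sin 46.90° × sin 236.4° = -0.60817, so δ = -37.457°.
cos h₀ = −tan ϕ · tan δ = 1.3486 ≥ 1, so the host star never rises (polar night) and h₀ = 0.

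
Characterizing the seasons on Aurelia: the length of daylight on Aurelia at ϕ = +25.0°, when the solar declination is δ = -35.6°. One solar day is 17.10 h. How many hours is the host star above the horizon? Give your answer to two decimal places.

cos h₀ = −tan ϕ · tan δ = −tan(+25.0°) × tan(-35.600°) = 0.3338, so h₀ = 1.2304 rad = 70.50°.
Daylight = 2h₀/(2π) × 17.10 h = (1.2304/π) × 17.10 = 6.70 h.

6.70 h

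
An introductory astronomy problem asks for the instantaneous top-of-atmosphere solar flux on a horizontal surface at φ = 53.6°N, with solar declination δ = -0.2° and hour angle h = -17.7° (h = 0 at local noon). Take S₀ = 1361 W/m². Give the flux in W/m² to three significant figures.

766 W/m²

cos θ_z = sin φ sin δ + cos φ cos δ cos h = -0.002810 + 0.565324 = 0.562514.
Flux = S₀ · cos θ_z = 1361 × 0.562514 = 765.6 W/m².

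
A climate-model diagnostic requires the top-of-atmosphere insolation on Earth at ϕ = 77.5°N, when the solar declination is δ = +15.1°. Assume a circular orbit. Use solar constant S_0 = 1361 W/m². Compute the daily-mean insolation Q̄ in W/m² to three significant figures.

cos h₀ = −tan(+77.5°) tan(+15.100°) = -1.2171 ≤ −1 ⇒ polar day, h₀ = π.
Bracket: h₀ sin ϕ sin δ + cos ϕ cos δ sin h₀ = 3.1416×0.97630×0.26050 + 0.21644×0.96547×0.00000 = 0.798991 + 0.000000 = 0.798991.
Q̄ = (S_0/π) × [bracket] = (1361/π) × 0.798991 = 346.1 W/m².

Q̄ ≈ 346 W/m²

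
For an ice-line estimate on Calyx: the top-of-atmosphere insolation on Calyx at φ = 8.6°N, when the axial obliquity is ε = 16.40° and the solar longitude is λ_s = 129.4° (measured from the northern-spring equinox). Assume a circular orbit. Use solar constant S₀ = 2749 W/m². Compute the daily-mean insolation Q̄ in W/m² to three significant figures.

Solar declination: sin δ = sin ε · sin λ_s = sin 16.40° × sin 129.4° = 0.21817, so δ = +12.602°.
cos H₀ = −tan(+8.6°) tan(+12.602°) = -0.0338, H₀ = 1.6046 rad.
Bracket: H₀ sin φ sin δ + cos φ cos δ sin H₀ = 1.6046×0.14954×0.21817 + 0.98876×0.97591×0.99943 = 0.052350 + 0.964391 = 1.016741.
Q̄ = (S₀/π) × [bracket] = (2749/π) × 1.016741 = 889.7 W/m².

Q̄ ≈ 890 W/m²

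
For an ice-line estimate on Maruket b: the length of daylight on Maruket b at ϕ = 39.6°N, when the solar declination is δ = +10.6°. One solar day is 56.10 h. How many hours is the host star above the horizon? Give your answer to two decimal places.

30.83 h

cos h₀ = −tan ϕ · tan δ = −tan(+39.6°) × tan(+10.600°) = -0.1548, so h₀ = 1.7262 rad = 98.91°.
Daylight = 2h₀/(2π) × 56.10 h = (1.7262/π) × 56.10 = 30.83 h.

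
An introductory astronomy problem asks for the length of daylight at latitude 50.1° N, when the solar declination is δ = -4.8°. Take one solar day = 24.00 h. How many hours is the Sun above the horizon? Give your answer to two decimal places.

11.23 h

cos h₀ = −tan ϕ · tan δ = −tan(+50.1°) × tan(-4.800°) = 0.1004, so h₀ = 1.4702 rad = 84.24°.
Daylight = 2h₀/(2π) × 24.00 h = (1.4702/π) × 24.00 = 11.23 h.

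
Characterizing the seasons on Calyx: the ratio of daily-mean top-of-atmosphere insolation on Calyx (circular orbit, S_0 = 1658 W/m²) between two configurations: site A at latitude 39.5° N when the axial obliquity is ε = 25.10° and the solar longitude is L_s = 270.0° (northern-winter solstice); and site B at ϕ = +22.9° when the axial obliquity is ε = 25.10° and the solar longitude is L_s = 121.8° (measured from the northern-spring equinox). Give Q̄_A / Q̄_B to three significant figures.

Q̄_A / Q̄_B ≈ 0.300

— Configuration A (ϕ=+39.5°):
Solar declination: sin δ = sin ε · sin L_s = sin 25.10° × sin 270.0° = -0.42420, so δ = -25.100°.
cos h₀ = −tan(+39.5°) tan(-25.100°) = 0.3861, h₀ = 1.1743 rad.
Bracket: h₀ sin ϕ sin δ + cos ϕ cos δ sin h₀ = 1.1743×0.63608×-0.42420 + 0.77162×0.90557×0.92244 = -0.316856 + 0.644560 = 0.327704.
Q̄ = (S_0/π) × [bracket] = (1658/π) × 0.327704 = 172.95 W/m².
— Configuration B (ϕ=+22.9°):
Solar declination: sin δ = sin ε · sin L_s = sin 25.10° × sin 121.8° = 0.36052, so δ = +21.132°.
cos h₀ = −tan(+22.9°) tan(+21.132°) = -0.1633, h₀ = 1.7348 rad.
Bracket: h₀ sin ϕ sin δ + cos ϕ cos δ sin h₀ = 1.7348×0.38912×0.36052 + 0.92119×0.93275×0.98658 = 0.243367 + 0.847709 = 1.091076.
Q̄ = (S_0/π) × [bracket] = (1658/π) × 1.091076 = 575.82 W/m².
Ratio Q̄_A / Q̄_B = 172.95 / 575.82 = 0.3004.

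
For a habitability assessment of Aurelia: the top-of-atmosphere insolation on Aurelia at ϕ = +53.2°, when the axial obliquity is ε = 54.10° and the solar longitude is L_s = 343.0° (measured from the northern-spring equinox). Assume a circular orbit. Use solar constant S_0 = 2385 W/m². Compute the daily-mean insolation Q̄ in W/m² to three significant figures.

Solar declination: sin δ = sin ε · sin L_s = sin 54.10° × sin 343.0° = -0.23683, so δ = -13.700°.
cos h₀ = −tan(+53.2°) tan(-13.700°) = 0.3259, h₀ = 1.2389 rad.
Bracket: h₀ sin ϕ sin δ + cos ϕ cos δ sin h₀ = 1.2389×0.80073×-0.23683 + 0.59902×0.97155×0.94542 = -0.234941 + 0.550214 = 0.315273.
Q̄ = (S_0/π) × [bracket] = (2385/π) × 0.315273 = 239.3 W/m².

Q̄ ≈ 239 W/m²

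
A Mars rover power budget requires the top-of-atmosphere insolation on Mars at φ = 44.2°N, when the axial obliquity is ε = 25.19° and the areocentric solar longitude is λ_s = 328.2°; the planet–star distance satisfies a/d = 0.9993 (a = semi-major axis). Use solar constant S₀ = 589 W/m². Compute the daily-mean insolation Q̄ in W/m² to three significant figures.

Q̄ ≈ 88.1 W/m²

sin δ = sin 25.19° × sin 328.2° = -0.22428, so δ = -12.961°.
cos H₀ = −tan(+44.2°) tan(-12.961°) = 0.2238, H₀ = 1.3451 rad.
Bracket: H₀ sin φ sin δ + cos φ cos δ sin H₀ = 1.3451×0.69717×-0.22428 + 0.71691×0.97452×0.97463 = -0.210322 + 0.680919 = 0.470597.
Inverse-square distance factor (a/d)² = 0.9993² = 0.998600.
Q̄ = (S₀/π) × 0.998600 × [bracket] = (589/π) × 0.998600 × 0.470597 = 88.11 W/m².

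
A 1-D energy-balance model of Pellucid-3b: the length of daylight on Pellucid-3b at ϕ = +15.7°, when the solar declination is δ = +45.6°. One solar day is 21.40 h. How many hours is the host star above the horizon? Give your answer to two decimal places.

12.68 h

cos h₀ = −tan ϕ · tan δ = −tan(+15.7°) × tan(+45.600°) = -0.2870, so h₀ = 1.8619 rad = 106.68°.
Daylight = 2h₀/(2π) × 21.40 h = (1.8619/π) × 21.40 = 12.68 h.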